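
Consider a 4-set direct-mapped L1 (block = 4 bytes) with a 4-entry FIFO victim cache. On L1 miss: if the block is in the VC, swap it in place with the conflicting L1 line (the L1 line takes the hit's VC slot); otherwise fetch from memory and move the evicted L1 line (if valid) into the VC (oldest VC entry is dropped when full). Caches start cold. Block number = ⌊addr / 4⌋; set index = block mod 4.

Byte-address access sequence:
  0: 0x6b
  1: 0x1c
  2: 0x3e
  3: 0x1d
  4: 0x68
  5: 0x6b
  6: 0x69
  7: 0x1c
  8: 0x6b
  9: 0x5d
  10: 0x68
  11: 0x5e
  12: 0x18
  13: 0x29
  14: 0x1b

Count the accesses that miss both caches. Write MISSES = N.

0: 0x6b (blk 26, set 2) → MISS  vc=[]
1: 0x1c (blk 7, set 3) → MISS  vc=[]
2: 0x3e (blk 15, set 3) → MISS  vc=[7]
3: 0x1d (blk 7, set 3) → VC-HIT  vc=[15]
4: 0x68 (blk 26, set 2) → L1-HIT  vc=[15]
5: 0x6b (blk 26, set 2) → L1-HIT  vc=[15]
6: 0x69 (blk 26, set 2) → L1-HIT  vc=[15]
7: 0x1c (blk 7, set 3) → L1-HIT  vc=[15]
8: 0x6b (blk 26, set 2) → L1-HIT  vc=[15]
9: 0x5d (blk 23, set 3) → MISS  vc=[15, 7]
10: 0x68 (blk 26, set 2) → L1-HIT  vc=[15, 7]
11: 0x5e (blk 23, set 3) → L1-HIT  vc=[15, 7]
12: 0x18 (blk 6, set 2) → MISS  vc=[15, 7, 26]
13: 0x29 (blk 10, set 2) → MISS  vc=[15, 7, 26, 6]
14: 0x1b (blk 6, set 2) → VC-HIT  vc=[15, 7, 26, 10]

MISSES = 6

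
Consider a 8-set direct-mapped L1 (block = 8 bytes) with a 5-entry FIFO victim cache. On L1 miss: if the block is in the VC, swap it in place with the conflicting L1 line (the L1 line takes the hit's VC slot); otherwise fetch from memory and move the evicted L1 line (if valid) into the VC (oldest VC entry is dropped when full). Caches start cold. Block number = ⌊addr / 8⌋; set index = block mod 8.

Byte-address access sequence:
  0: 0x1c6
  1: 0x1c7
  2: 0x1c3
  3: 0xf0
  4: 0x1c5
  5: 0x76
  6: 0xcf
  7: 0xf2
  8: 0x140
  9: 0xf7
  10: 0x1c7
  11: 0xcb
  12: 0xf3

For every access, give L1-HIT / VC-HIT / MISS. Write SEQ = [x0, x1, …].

0: 0x1c6 (blk 56, set 0) → MISS  vc=[]
1: 0x1c7 (blk 56, set 0) → L1-HIT  vc=[]
2: 0x1c3 (blk 56, set 0) → L1-HIT  vc=[]
3: 0xf0 (blk 30, set 6) → MISS  vc=[]
4: 0x1c5 (blk 56, set 0) → L1-HIT  vc=[]
5: 0x76 (blk 14, set 6) → MISS  vc=[30]
6: 0xcf (blk 25, set 1) → MISS  vc=[30]
7: 0xf2 (blk 30, set 6) → VC-HIT  vc=[14]
8: 0x140 (blk 40, set 0) → MISS  vc=[14, 56]
9: 0xf7 (blk 30, set 6) → L1-HIT  vc=[14, 56]
10: 0x1c7 (blk 56, set 0) → VC-HIT  vc=[14, 40]
11: 0xcb (blk 25, set 1) → L1-HIT  vc=[14, 40]
12: 0xf3 (blk 30, set 6) → L1-HIT  vc=[14, 40]

SEQ = [MISS, L1-HIT, L1-HIT, MISS, L1-HIT, MISS, MISS, VC-HIT, MISS, L1-HIT, VC-HIT, L1-HIT, L1-HIT]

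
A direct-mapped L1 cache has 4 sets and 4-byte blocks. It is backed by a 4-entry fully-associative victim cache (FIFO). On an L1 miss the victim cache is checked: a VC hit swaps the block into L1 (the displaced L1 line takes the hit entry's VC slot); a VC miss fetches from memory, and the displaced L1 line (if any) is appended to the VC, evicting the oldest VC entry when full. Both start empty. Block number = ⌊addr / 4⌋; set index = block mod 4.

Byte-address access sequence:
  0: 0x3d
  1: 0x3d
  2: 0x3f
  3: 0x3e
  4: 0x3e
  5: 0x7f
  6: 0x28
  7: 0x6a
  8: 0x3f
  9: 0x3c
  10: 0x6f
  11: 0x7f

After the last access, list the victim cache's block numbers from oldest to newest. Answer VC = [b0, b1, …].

VC = [27, 10, 15]

  [0] addr=0x3d blk=15 s=3: MISS | VC []
  [1] addr=0x3d blk=15 s=3: L1-HIT | VC []
  [2] addr=0x3f blk=15 s=3: L1-HIT | VC []
  [3] addr=0x3e blk=15 s=3: L1-HIT | VC []
  [4] addr=0x3e blk=15 s=3: L1-HIT | VC []
  [5] addr=0x7f blk=31 s=3: MISS | VC [15]
  [6] addr=0x28 blk=10 s=2: MISS | VC [15]
  [7] addr=0x6a blk=26 s=2: MISS | VC [15, 10]
  [8] addr=0x3f blk=15 s=3: VC-HIT | VC [31, 10]
  [9] addr=0x3c blk=15 s=3: L1-HIT | VC [31, 10]
  [10] addr=0x6f blk=27 s=3: MISS | VC [31, 10, 15]
  [11] addr=0x7f blk=31 s=3: VC-HIT | VC [27, 10, 15]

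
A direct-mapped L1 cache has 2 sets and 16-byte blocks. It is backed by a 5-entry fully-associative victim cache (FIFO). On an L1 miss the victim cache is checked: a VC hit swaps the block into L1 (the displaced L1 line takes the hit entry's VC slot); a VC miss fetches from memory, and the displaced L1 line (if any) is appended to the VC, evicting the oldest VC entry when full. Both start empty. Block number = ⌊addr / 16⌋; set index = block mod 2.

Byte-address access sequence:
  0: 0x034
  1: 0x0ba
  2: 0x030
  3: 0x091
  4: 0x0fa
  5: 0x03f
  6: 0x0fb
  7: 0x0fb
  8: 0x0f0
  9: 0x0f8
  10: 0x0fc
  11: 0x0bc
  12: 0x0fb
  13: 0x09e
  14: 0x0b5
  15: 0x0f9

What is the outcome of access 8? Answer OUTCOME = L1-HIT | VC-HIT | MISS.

OUTCOME = L1-HIT

#0 0x34→b3/s1 MISS; vc=[]
#1 0xba→b11/s1 MISS; vc=[3]
#2 0x30→b3/s1 VC-HIT; vc=[11]
#3 0x91→b9/s1 MISS; vc=[11,3]
#4 0xfa→b15/s1 MISS; vc=[11,3,9]
#5 0x3f→b3/s1 VC-HIT; vc=[11,15,9]
#6 0xfb→b15/s1 VC-HIT; vc=[11,3,9]
#7 0xfb→b15/s1 L1-HIT; vc=[11,3,9]
#8 0xf0→b15/s1 L1-HIT; vc=[11,3,9]
#9 0xf8→b15/s1 L1-HIT; vc=[11,3,9]
#10 0xfc→b15/s1 L1-HIT; vc=[11,3,9]
#11 0xbc→b11/s1 VC-HIT; vc=[15,3,9]
#12 0xfb→b15/s1 VC-HIT; vc=[11,3,9]
#13 0x9e→b9/s1 VC-HIT; vc=[11,3,15]
#14 0xb5→b11/s1 VC-HIT; vc=[9,3,15]
#15 0xf9→b15/s1 VC-HIT; vc=[9,3,11]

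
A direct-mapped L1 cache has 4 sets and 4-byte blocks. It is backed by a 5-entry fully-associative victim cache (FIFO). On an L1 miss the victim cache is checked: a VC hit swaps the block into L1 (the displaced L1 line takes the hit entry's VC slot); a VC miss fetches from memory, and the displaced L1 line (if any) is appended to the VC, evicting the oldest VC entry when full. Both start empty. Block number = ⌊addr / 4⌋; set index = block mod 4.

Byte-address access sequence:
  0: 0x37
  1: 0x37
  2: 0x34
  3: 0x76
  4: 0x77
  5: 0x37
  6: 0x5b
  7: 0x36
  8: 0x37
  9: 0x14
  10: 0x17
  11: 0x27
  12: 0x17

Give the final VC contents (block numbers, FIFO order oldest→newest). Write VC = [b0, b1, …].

VC = [29, 13, 9]

  [0] addr=0x37 blk=13 s=1: MISS | VC []
  [1] addr=0x37 blk=13 s=1: L1-HIT | VC []
  [2] addr=0x34 blk=13 s=1: L1-HIT | VC []
  [3] addr=0x76 blk=29 s=1: MISS | VC [13]
  [4] addr=0x77 blk=29 s=1: L1-HIT | VC [13]
  [5] addr=0x37 blk=13 s=1: VC-HIT | VC [29]
  [6] addr=0x5b blk=22 s=2: MISS | VC [29]
  [7] addr=0x36 blk=13 s=1: L1-HIT | VC [29]
  [8] addr=0x37 blk=13 s=1: L1-HIT | VC [29]
  [9] addr=0x14 blk=5 s=1: MISS | VC [29, 13]
  [10] addr=0x17 blk=5 s=1: L1-HIT | VC [29, 13]
  [11] addr=0x27 blk=9 s=1: MISS | VC [29, 13, 5]
  [12] addr=0x17 blk=5 s=1: VC-HIT | VC [29, 13, 9]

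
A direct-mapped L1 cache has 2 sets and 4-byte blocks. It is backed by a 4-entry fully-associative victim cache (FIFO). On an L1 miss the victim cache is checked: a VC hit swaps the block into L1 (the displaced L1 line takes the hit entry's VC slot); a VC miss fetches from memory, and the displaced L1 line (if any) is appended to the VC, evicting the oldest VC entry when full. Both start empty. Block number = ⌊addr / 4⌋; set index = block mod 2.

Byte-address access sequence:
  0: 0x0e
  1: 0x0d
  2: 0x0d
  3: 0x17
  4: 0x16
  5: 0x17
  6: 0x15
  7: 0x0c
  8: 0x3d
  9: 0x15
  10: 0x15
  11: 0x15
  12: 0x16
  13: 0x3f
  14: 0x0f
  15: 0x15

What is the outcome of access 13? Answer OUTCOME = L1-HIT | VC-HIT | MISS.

OUTCOME = VC-HIT

0: 0xe (blk 3, set 1) → MISS  vc=[]
1: 0xd (blk 3, set 1) → L1-HIT  vc=[]
2: 0xd (blk 3, set 1) → L1-HIT  vc=[]
3: 0x17 (blk 5, set 1) → MISS  vc=[3]
4: 0x16 (blk 5, set 1) → L1-HIT  vc=[3]
5: 0x17 (blk 5, set 1) → L1-HIT  vc=[3]
6: 0x15 (blk 5, set 1) → L1-HIT  vc=[3]
7: 0xc (blk 3, set 1) → VC-HIT  vc=[5]
8: 0x3d (blk 15, set 1) → MISS  vc=[5, 3]
9: 0x15 (blk 5, set 1) → VC-HIT  vc=[15, 3]
10: 0x15 (blk 5, set 1) → L1-HIT  vc=[15, 3]
11: 0x15 (blk 5, set 1) → L1-HIT  vc=[15, 3]
12: 0x16 (blk 5, set 1) → L1-HIT  vc=[15, 3]
13: 0x3f (blk 15, set 1) → VC-HIT  vc=[5, 3]
14: 0xf (blk 3, set 1) → VC-HIT  vc=[5, 15]
15: 0x15 (blk 5, set 1) → VC-HIT  vc=[3, 15]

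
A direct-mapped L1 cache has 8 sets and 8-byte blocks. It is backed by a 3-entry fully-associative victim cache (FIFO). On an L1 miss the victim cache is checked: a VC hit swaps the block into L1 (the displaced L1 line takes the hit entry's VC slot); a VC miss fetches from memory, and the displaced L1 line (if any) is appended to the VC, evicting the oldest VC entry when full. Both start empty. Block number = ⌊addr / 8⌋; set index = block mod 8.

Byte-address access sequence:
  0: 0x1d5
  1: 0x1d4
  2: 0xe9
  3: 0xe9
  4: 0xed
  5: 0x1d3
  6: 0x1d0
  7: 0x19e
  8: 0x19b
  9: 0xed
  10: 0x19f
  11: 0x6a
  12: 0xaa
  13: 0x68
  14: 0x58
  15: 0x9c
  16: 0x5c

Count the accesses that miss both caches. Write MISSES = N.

MISSES = 7

  [0] addr=0x1d5 blk=58 s=2: MISS | VC []
  [1] addr=0x1d4 blk=58 s=2: L1-HIT | VC []
  [2] addr=0xe9 blk=29 s=5: MISS | VC []
  [3] addr=0xe9 blk=29 s=5: L1-HIT | VC []
  [4] addr=0xed blk=29 s=5: L1-HIT | VC []
  [5] addr=0x1d3 blk=58 s=2: L1-HIT | VC []
  [6] addr=0x1d0 blk=58 s=2: L1-HIT | VC []
  [7] addr=0x19e blk=51 s=3: MISS | VC []
  [8] addr=0x19b blk=51 s=3: L1-HIT | VC []
  [9] addr=0xed blk=29 s=5: L1-HIT | VC []
  [10] addr=0x19f blk=51 s=3: L1-HIT | VC []
  [11] addr=0x6a blk=13 s=5: MISS | VC [29]
  [12] addr=0xaa blk=21 s=5: MISS | VC [29, 13]
  [13] addr=0x68 blk=13 s=5: VC-HIT | VC [29, 21]
  [14] addr=0x58 blk=11 s=3: MISS | VC [29, 21, 51]
  [15] addr=0x9c blk=19 s=3: MISS | VC [21, 51, 11]
  [16] addr=0x5c blk=11 s=3: VC-HIT | VC [21, 51, 19]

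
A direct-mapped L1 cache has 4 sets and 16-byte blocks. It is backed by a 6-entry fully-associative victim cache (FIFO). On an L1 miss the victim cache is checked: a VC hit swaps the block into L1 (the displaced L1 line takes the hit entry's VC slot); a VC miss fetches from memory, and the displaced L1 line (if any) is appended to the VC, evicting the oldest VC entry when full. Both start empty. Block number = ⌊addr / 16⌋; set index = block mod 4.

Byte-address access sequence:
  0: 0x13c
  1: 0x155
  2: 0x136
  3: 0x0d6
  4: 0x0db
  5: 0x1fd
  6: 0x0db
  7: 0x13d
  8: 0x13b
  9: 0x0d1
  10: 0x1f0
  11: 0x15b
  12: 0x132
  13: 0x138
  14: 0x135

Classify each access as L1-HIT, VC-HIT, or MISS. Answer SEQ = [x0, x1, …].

SEQ = [MISS, MISS, L1-HIT, MISS, L1-HIT, MISS, L1-HIT, VC-HIT, L1-HIT, L1-HIT, VC-HIT, VC-HIT, VC-HIT, L1-HIT, L1-HIT]

0: 0x13c (blk 19, set 3) → MISS  vc=[]
1: 0x155 (blk 21, set 1) → MISS  vc=[]
2: 0x136 (blk 19, set 3) → L1-HIT  vc=[]
3: 0xd6 (blk 13, set 1) → MISS  vc=[21]
4: 0xdb (blk 13, set 1) → L1-HIT  vc=[21]
5: 0x1fd (blk 31, set 3) → MISS  vc=[21, 19]
6: 0xdb (blk 13, set 1) → L1-HIT  vc=[21, 19]
7: 0x13d (blk 19, set 3) → VC-HIT  vc=[21, 31]
8: 0x13b (blk 19, set 3) → L1-HIT  vc=[21, 31]
9: 0xd1 (blk 13, set 1) → L1-HIT  vc=[21, 31]
10: 0x1f0 (blk 31, set 3) → VC-HIT  vc=[21, 19]
11: 0x15b (blk 21, set 1) → VC-HIT  vc=[13, 19]
12: 0x132 (blk 19, set 3) → VC-HIT  vc=[13, 31]
13: 0x138 (blk 19, set 3) → L1-HIT  vc=[13, 31]
14: 0x135 (blk 19, set 3) → L1-HIT  vc=[13, 31]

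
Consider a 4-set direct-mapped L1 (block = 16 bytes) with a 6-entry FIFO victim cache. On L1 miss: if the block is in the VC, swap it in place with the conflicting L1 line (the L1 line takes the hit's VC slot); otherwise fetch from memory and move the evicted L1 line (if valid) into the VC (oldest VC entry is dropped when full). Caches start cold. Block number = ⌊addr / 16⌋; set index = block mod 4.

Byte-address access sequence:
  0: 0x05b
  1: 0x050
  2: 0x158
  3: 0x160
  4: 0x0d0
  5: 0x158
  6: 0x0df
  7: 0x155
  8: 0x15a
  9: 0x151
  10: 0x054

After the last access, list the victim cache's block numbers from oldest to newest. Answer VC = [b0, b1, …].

VC = [21, 13]

#0 0x5b→b5/s1 MISS; vc=[]
#1 0x50→b5/s1 L1-HIT; vc=[]
#2 0x158→b21/s1 MISS; vc=[5]
#3 0x160→b22/s2 MISS; vc=[5]
#4 0xd0→b13/s1 MISS; vc=[5,21]
#5 0x158→b21/s1 VC-HIT; vc=[5,13]
#6 0xdf→b13/s1 VC-HIT; vc=[5,21]
#7 0x155→b21/s1 VC-HIT; vc=[5,13]
#8 0x15a→b21/s1 L1-HIT; vc=[5,13]
#9 0x151→b21/s1 L1-HIT; vc=[5,13]
#10 0x54→b5/s1 VC-HIT; vc=[21,13]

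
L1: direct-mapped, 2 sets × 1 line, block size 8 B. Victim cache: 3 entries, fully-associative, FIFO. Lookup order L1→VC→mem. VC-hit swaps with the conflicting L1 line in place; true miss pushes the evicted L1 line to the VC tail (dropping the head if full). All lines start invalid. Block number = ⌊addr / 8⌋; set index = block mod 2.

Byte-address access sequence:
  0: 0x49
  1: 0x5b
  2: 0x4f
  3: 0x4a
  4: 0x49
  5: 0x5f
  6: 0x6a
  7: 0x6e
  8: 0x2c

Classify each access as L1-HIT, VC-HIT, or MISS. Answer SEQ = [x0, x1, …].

SEQ = [MISS, MISS, VC-HIT, L1-HIT, L1-HIT, VC-HIT, MISS, L1-HIT, MISS]

#0 0x49→b9/s1 MISS; vc=[]
#1 0x5b→b11/s1 MISS; vc=[9]
#2 0x4f→b9/s1 VC-HIT; vc=[11]
#3 0x4a→b9/s1 L1-HIT; vc=[11]
#4 0x49→b9/s1 L1-HIT; vc=[11]
#5 0x5f→b11/s1 VC-HIT; vc=[9]
#6 0x6a→b13/s1 MISS; vc=[9,11]
#7 0x6e→b13/s1 L1-HIT; vc=[9,11]
#8 0x2c→b5/s1 MISS; vc=[9,11,13]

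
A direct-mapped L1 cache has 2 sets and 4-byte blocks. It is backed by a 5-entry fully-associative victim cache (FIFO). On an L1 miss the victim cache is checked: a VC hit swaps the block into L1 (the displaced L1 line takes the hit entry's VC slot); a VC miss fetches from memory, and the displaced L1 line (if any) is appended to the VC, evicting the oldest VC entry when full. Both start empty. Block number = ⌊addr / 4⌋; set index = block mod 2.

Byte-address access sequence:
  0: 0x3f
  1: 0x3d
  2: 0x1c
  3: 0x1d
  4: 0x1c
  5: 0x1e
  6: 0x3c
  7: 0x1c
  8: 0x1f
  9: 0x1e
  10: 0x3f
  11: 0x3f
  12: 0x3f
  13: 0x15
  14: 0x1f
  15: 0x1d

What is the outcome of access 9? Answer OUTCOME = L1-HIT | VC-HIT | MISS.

0: 0x3f (blk 15, set 1) → MISS  vc=[]
1: 0x3d (blk 15, set 1) → L1-HIT  vc=[]
2: 0x1c (blk 7, set 1) → MISS  vc=[15]
3: 0x1d (blk 7, set 1) → L1-HIT  vc=[15]
4: 0x1c (blk 7, set 1) → L1-HIT  vc=[15]
5: 0x1e (blk 7, set 1) → L1-HIT  vc=[15]
6: 0x3c (blk 15, set 1) → VC-HIT  vc=[7]
7: 0x1c (blk 7, set 1) → VC-HIT  vc=[15]
8: 0x1f (blk 7, set 1) → L1-HIT  vc=[15]
9: 0x1e (blk 7, set 1) → L1-HIT  vc=[15]
10: 0x3f (blk 15, set 1) → VC-HIT  vc=[7]
11: 0x3f (blk 15, set 1) → L1-HIT  vc=[7]
12: 0x3f (blk 15, set 1) → L1-HIT  vc=[7]
13: 0x15 (blk 5, set 1) → MISS  vc=[7, 15]
14: 0x1f (blk 7, set 1) → VC-HIT  vc=[5, 15]
15: 0x1d (blk 7, set 1) → L1-HIT  vc=[5, 15]

OUTCOME = L1-HIT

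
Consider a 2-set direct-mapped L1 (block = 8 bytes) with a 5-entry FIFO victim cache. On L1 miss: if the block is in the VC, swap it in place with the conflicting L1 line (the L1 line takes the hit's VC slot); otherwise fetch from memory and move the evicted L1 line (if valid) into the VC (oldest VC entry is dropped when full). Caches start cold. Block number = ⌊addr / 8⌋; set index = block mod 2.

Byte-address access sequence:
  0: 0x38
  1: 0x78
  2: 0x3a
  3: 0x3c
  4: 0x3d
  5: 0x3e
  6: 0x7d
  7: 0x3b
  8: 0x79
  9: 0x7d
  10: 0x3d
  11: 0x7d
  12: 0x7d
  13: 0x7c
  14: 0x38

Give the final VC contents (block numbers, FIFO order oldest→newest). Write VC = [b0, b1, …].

VC = [15]

  [0] addr=0x38 blk=7 s=1: MISS | VC []
  [1] addr=0x78 blk=15 s=1: MISS | VC [7]
  [2] addr=0x3a blk=7 s=1: VC-HIT | VC [15]
  [3] addr=0x3c blk=7 s=1: L1-HIT | VC [15]
  [4] addr=0x3d blk=7 s=1: L1-HIT | VC [15]
  [5] addr=0x3e blk=7 s=1: L1-HIT | VC [15]
  [6] addr=0x7d blk=15 s=1: VC-HIT | VC [7]
  [7] addr=0x3b blk=7 s=1: VC-HIT | VC [15]
  [8] addr=0x79 blk=15 s=1: VC-HIT | VC [7]
  [9] addr=0x7d blk=15 s=1: L1-HIT | VC [7]
  [10] addr=0x3d blk=7 s=1: VC-HIT | VC [15]
  [11] addr=0x7d blk=15 s=1: VC-HIT | VC [7]
  [12] addr=0x7d blk=15 s=1: L1-HIT | VC [7]
  [13] addr=0x7c blk=15 s=1: L1-HIT | VC [7]
  [14] addr=0x38 blk=7 s=1: VC-HIT | VC [15]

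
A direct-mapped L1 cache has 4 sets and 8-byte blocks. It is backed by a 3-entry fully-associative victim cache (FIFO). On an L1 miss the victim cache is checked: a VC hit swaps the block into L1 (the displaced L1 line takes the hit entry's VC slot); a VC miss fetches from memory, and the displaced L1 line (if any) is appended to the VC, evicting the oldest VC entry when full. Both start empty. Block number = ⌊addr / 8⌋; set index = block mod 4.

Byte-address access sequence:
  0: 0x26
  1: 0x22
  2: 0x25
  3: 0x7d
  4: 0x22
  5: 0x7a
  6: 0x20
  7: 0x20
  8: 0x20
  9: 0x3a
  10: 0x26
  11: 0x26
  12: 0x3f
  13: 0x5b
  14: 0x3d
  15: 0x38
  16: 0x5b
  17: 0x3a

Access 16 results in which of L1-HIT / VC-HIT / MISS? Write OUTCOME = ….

OUTCOME = VC-HIT

#0 0x26→b4/s0 MISS; vc=[]
#1 0x22→b4/s0 L1-HIT; vc=[]
#2 0x25→b4/s0 L1-HIT; vc=[]
#3 0x7d→b15/s3 MISS; vc=[]
#4 0x22→b4/s0 L1-HIT; vc=[]
#5 0x7a→b15/s3 L1-HIT; vc=[]
#6 0x20→b4/s0 L1-HIT; vc=[]
#7 0x20→b4/s0 L1-HIT; vc=[]
#8 0x20→b4/s0 L1-HIT; vc=[]
#9 0x3a→b7/s3 MISS; vc=[15]
#10 0x26→b4/s0 L1-HIT; vc=[15]
#11 0x26→b4/s0 L1-HIT; vc=[15]
#12 0x3f→b7/s3 L1-HIT; vc=[15]
#13 0x5b→b11/s3 MISS; vc=[15,7]
#14 0x3d→b7/s3 VC-HIT; vc=[15,11]
#15 0x38→b7/s3 L1-HIT; vc=[15,11]
#16 0x5b→b11/s3 VC-HIT; vc=[15,7]
#17 0x3a→b7/s3 VC-HIT; vc=[15,11]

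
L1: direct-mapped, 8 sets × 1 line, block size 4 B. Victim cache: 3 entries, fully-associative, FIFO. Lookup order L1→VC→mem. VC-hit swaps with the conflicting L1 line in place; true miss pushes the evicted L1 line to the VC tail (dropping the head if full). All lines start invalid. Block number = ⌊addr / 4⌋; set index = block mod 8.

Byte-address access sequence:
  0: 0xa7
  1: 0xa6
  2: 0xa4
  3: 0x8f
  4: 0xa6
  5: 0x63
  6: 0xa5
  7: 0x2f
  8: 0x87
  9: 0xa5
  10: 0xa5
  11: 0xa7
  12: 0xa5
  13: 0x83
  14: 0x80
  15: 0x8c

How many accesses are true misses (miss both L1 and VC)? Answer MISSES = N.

#0 0xa7→b41/s1 MISS; vc=[]
#1 0xa6→b41/s1 L1-HIT; vc=[]
#2 0xa4→b41/s1 L1-HIT; vc=[]
#3 0x8f→b35/s3 MISS; vc=[]
#4 0xa6→b41/s1 L1-HIT; vc=[]
#5 0x63→b24/s0 MISS; vc=[]
#6 0xa5→b41/s1 L1-HIT; vc=[]
#7 0x2f→b11/s3 MISS; vc=[35]
#8 0x87→b33/s1 MISS; vc=[35,41]
#9 0xa5→b41/s1 VC-HIT; vc=[35,33]
#10 0xa5→b41/s1 L1-HIT; vc=[35,33]
#11 0xa7→b41/s1 L1-HIT; vc=[35,33]
#12 0xa5→b41/s1 L1-HIT; vc=[35,33]
#13 0x83→b32/s0 MISS; vc=[35,33,24]
#14 0x80→b32/s0 L1-HIT; vc=[35,33,24]
#15 0x8c→b35/s3 VC-HIT; vc=[11,33,24]

MISSES = 6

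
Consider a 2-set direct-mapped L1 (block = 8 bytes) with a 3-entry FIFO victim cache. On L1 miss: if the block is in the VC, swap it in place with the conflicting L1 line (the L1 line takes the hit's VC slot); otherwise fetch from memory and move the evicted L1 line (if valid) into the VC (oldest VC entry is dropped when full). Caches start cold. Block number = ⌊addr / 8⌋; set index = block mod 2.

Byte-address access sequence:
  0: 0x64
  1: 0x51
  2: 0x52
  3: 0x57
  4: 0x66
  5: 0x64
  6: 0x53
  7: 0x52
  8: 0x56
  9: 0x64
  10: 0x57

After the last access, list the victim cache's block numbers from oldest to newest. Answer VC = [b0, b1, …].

VC = [12]

#0 0x64→b12/s0 MISS; vc=[]
#1 0x51→b10/s0 MISS; vc=[12]
#2 0x52→b10/s0 L1-HIT; vc=[12]
#3 0x57→b10/s0 L1-HIT; vc=[12]
#4 0x66→b12/s0 VC-HIT; vc=[10]
#5 0x64→b12/s0 L1-HIT; vc=[10]
#6 0x53→b10/s0 VC-HIT; vc=[12]
#7 0x52→b10/s0 L1-HIT; vc=[12]
#8 0x56→b10/s0 L1-HIT; vc=[12]
#9 0x64→b12/s0 VC-HIT; vc=[10]
#10 0x57→b10/s0 VC-HIT; vc=[12]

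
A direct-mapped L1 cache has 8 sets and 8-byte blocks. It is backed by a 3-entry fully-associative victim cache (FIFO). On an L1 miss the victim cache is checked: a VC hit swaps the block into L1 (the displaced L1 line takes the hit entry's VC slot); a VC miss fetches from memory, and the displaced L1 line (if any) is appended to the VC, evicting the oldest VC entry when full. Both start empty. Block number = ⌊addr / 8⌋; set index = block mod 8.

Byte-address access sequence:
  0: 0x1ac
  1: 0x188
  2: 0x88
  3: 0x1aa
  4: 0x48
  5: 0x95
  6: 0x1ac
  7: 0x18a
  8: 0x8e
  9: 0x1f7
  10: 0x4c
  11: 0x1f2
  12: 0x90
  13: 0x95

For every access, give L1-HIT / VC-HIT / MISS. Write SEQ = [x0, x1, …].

SEQ = [MISS, MISS, MISS, L1-HIT, MISS, MISS, L1-HIT, VC-HIT, VC-HIT, MISS, VC-HIT, L1-HIT, L1-HIT, L1-HIT]

  [0] addr=0x1ac blk=53 s=5: MISS | VC []
  [1] addr=0x188 blk=49 s=1: MISS | VC []
  [2] addr=0x88 blk=17 s=1: MISS | VC [49]
  [3] addr=0x1aa blk=53 s=5: L1-HIT | VC [49]
  [4] addr=0x48 blk=9 s=1: MISS | VC [49, 17]
  [5] addr=0x95 blk=18 s=2: MISS | VC [49, 17]
  [6] addr=0x1ac blk=53 s=5: L1-HIT | VC [49, 17]
  [7] addr=0x18a blk=49 s=1: VC-HIT | VC [9, 17]
  [8] addr=0x8e blk=17 s=1: VC-HIT | VC [9, 49]
  [9] addr=0x1f7 blk=62 s=6: MISS | VC [9, 49]
  [10] addr=0x4c blk=9 s=1: VC-HIT | VC [17, 49]
  [11] addr=0x1f2 blk=62 s=6: L1-HIT | VC [17, 49]
  [12] addr=0x90 blk=18 s=2: L1-HIT | VC [17, 49]
  [13] addr=0x95 blk=18 s=2: L1-HIT | VC [17, 49]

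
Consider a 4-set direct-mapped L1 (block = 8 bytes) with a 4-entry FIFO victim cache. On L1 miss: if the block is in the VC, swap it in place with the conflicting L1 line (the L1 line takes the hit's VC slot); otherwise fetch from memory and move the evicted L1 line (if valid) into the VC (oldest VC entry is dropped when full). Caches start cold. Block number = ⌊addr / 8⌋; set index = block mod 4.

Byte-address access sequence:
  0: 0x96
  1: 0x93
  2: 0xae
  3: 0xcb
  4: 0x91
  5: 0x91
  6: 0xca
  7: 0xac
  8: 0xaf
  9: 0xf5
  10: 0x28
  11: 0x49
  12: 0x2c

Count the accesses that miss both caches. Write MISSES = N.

0: 0x96 (blk 18, set 2) → MISS  vc=[]
1: 0x93 (blk 18, set 2) → L1-HIT  vc=[]
2: 0xae (blk 21, set 1) → MISS  vc=[]
3: 0xcb (blk 25, set 1) → MISS  vc=[21]
4: 0x91 (blk 18, set 2) → L1-HIT  vc=[21]
5: 0x91 (blk 18, set 2) → L1-HIT  vc=[21]
6: 0xca (blk 25, set 1) → L1-HIT  vc=[21]
7: 0xac (blk 21, set 1) → VC-HIT  vc=[25]
8: 0xaf (blk 21, set 1) → L1-HIT  vc=[25]
9: 0xf5 (blk 30, set 2) → MISS  vc=[25, 18]
10: 0x28 (blk 5, set 1) → MISS  vc=[25, 18, 21]
11: 0x49 (blk 9, set 1) → MISS  vc=[25, 18, 21, 5]
12: 0x2c (blk 5, set 1) → VC-HIT  vc=[25, 18, 21, 9]

MISSES = 6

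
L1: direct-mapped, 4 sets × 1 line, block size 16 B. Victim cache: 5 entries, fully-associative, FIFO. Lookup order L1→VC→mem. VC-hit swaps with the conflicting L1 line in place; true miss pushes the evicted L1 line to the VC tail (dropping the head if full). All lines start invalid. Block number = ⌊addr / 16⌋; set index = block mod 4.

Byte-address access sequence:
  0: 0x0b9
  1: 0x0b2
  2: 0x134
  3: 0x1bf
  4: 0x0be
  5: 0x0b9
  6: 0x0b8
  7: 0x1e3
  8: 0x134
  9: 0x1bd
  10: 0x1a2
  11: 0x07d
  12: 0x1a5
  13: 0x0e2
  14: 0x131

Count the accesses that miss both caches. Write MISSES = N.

0: 0xb9 (blk 11, set 3) → MISS  vc=[]
1: 0xb2 (blk 11, set 3) → L1-HIT  vc=[]
2: 0x134 (blk 19, set 3) → MISS  vc=[11]
3: 0x1bf (blk 27, set 3) → MISS  vc=[11, 19]
4: 0xbe (blk 11, set 3) → VC-HIT  vc=[27, 19]
5: 0xb9 (blk 11, set 3) → L1-HIT  vc=[27, 19]
6: 0xb8 (blk 11, set 3) → L1-HIT  vc=[27, 19]
7: 0x1e3 (blk 30, set 2) → MISS  vc=[27, 19]
8: 0x134 (blk 19, set 3) → VC-HIT  vc=[27, 11]
9: 0x1bd (blk 27, set 3) → VC-HIT  vc=[19, 11]
10: 0x1a2 (blk 26, set 2) → MISS  vc=[19, 11, 30]
11: 0x7d (blk 7, set 3) → MISS  vc=[19, 11, 30, 27]
12: 0x1a5 (blk 26, set 2) → L1-HIT  vc=[19, 11, 30, 27]
13: 0xe2 (blk 14, set 2) → MISS  vc=[19, 11, 30, 27, 26]
14: 0x131 (blk 19, set 3) → VC-HIT  vc=[7, 11, 30, 27, 26]

MISSES = 7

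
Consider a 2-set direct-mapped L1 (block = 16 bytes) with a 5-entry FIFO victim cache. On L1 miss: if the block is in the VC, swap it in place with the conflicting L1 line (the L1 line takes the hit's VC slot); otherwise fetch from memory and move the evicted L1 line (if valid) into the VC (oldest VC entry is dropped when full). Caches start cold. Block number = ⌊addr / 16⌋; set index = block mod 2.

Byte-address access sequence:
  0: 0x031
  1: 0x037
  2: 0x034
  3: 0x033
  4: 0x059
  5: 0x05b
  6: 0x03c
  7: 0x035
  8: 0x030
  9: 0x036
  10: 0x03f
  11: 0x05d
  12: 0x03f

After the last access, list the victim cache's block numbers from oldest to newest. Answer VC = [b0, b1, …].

  [0] addr=0x31 blk=3 s=1: MISS | VC []
  [1] addr=0x37 blk=3 s=1: L1-HIT | VC []
  [2] addr=0x34 blk=3 s=1: L1-HIT | VC []
  [3] addr=0x33 blk=3 s=1: L1-HIT | VC []
  [4] addr=0x59 blk=5 s=1: MISS | VC [3]
  [5] addr=0x5b blk=5 s=1: L1-HIT | VC [3]
  [6] addr=0x3c blk=3 s=1: VC-HIT | VC [5]
  [7] addr=0x35 blk=3 s=1: L1-HIT | VC [5]
  [8] addr=0x30 blk=3 s=1: L1-HIT | VC [5]
  [9] addr=0x36 blk=3 s=1: L1-HIT | VC [5]
  [10] addr=0x3f blk=3 s=1: L1-HIT | VC [5]
  [11] addr=0x5d blk=5 s=1: VC-HIT | VC [3]
  [12] addr=0x3f blk=3 s=1: VC-HIT | VC [5]

VC = [5]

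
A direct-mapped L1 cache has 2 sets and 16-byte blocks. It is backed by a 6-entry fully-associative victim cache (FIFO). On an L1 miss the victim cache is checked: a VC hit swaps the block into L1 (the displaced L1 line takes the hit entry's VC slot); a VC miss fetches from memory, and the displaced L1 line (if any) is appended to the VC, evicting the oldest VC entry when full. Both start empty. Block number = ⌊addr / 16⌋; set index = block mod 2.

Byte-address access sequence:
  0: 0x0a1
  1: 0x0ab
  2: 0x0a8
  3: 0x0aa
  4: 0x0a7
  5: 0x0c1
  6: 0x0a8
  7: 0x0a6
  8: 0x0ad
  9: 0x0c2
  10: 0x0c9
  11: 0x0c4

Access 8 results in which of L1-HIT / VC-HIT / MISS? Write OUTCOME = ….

OUTCOME = L1-HIT

#0 0xa1→b10/s0 MISS; vc=[]
#1 0xab→b10/s0 L1-HIT; vc=[]
#2 0xa8→b10/s0 L1-HIT; vc=[]
#3 0xaa→b10/s0 L1-HIT; vc=[]
#4 0xa7→b10/s0 L1-HIT; vc=[]
#5 0xc1→b12/s0 MISS; vc=[10]
#6 0xa8→b10/s0 VC-HIT; vc=[12]
#7 0xa6→b10/s0 L1-HIT; vc=[12]
#8 0xad→b10/s0 L1-HIT; vc=[12]
#9 0xc2→b12/s0 VC-HIT; vc=[10]
#10 0xc9→b12/s0 L1-HIT; vc=[10]
#11 0xc4→b12/s0 L1-HIT; vc=[10]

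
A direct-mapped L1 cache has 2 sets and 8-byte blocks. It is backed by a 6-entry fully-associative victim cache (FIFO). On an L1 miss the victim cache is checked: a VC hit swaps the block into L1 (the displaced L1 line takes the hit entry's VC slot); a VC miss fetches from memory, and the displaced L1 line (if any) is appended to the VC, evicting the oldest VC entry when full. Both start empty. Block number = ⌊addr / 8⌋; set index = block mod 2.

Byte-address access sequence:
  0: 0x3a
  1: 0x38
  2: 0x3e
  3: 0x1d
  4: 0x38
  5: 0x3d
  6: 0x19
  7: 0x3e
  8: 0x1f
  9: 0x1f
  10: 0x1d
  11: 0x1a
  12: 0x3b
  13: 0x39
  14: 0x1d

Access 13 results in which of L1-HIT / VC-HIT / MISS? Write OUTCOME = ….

#0 0x3a→b7/s1 MISS; vc=[]
#1 0x38→b7/s1 L1-HIT; vc=[]
#2 0x3e→b7/s1 L1-HIT; vc=[]
#3 0x1d→b3/s1 MISS; vc=[7]
#4 0x38→b7/s1 VC-HIT; vc=[3]
#5 0x3d→b7/s1 L1-HIT; vc=[3]
#6 0x19→b3/s1 VC-HIT; vc=[7]
#7 0x3e→b7/s1 VC-HIT; vc=[3]
#8 0x1f→b3/s1 VC-HIT; vc=[7]
#9 0x1f→b3/s1 L1-HIT; vc=[7]
#10 0x1d→b3/s1 L1-HIT; vc=[7]
#11 0x1a→b3/s1 L1-HIT; vc=[7]
#12 0x3b→b7/s1 VC-HIT; vc=[3]
#13 0x39→b7/s1 L1-HIT; vc=[3]
#14 0x1d→b3/s1 VC-HIT; vc=[7]

OUTCOME = L1-HIT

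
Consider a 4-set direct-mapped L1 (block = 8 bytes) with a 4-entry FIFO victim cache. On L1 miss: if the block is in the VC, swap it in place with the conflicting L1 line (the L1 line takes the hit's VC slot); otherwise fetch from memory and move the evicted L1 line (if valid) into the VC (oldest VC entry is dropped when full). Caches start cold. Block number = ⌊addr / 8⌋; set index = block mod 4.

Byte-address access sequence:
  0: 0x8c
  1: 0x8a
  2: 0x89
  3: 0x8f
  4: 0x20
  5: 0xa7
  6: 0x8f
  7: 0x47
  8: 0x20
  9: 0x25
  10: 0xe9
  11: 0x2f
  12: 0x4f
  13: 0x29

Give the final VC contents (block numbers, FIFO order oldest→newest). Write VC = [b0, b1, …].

#0 0x8c→b17/s1 MISS; vc=[]
#1 0x8a→b17/s1 L1-HIT; vc=[]
#2 0x89→b17/s1 L1-HIT; vc=[]
#3 0x8f→b17/s1 L1-HIT; vc=[]
#4 0x20→b4/s0 MISS; vc=[]
#5 0xa7→b20/s0 MISS; vc=[4]
#6 0x8f→b17/s1 L1-HIT; vc=[4]
#7 0x47→b8/s0 MISS; vc=[4,20]
#8 0x20→b4/s0 VC-HIT; vc=[8,20]
#9 0x25→b4/s0 L1-HIT; vc=[8,20]
#10 0xe9→b29/s1 MISS; vc=[8,20,17]
#11 0x2f→b5/s1 MISS; vc=[8,20,17,29]
#12 0x4f→b9/s1 MISS; vc=[20,17,29,5]
#13 0x29→b5/s1 VC-HIT; vc=[20,17,29,9]

VC = [20, 17, 29, 9]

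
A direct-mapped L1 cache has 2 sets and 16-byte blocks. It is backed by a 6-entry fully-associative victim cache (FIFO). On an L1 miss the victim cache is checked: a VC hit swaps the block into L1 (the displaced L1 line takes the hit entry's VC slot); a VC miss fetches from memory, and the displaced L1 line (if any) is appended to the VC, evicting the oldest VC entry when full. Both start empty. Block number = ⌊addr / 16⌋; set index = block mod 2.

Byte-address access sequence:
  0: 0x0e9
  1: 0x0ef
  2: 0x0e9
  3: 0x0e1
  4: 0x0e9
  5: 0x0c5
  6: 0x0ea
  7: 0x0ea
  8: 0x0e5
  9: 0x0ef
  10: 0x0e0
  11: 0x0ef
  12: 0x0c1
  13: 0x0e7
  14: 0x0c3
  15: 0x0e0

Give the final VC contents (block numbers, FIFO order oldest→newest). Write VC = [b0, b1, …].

0: 0xe9 (blk 14, set 0) → MISS  vc=[]
1: 0xef (blk 14, set 0) → L1-HIT  vc=[]
2: 0xe9 (blk 14, set 0) → L1-HIT  vc=[]
3: 0xe1 (blk 14, set 0) → L1-HIT  vc=[]
4: 0xe9 (blk 14, set 0) → L1-HIT  vc=[]
5: 0xc5 (blk 12, set 0) → MISS  vc=[14]
6: 0xea (blk 14, set 0) → VC-HIT  vc=[12]
7: 0xea (blk 14, set 0) → L1-HIT  vc=[12]
8: 0xe5 (blk 14, set 0) → L1-HIT  vc=[12]
9: 0xef (blk 14, set 0) → L1-HIT  vc=[12]
10: 0xe0 (blk 14, set 0) → L1-HIT  vc=[12]
11: 0xef (blk 14, set 0) → L1-HIT  vc=[12]
12: 0xc1 (blk 12, set 0) → VC-HIT  vc=[14]
13: 0xe7 (blk 14, set 0) → VC-HIT  vc=[12]
14: 0xc3 (blk 12, set 0) → VC-HIT  vc=[14]
15: 0xe0 (blk 14, set 0) → VC-HIT  vc=[12]

VC = [12]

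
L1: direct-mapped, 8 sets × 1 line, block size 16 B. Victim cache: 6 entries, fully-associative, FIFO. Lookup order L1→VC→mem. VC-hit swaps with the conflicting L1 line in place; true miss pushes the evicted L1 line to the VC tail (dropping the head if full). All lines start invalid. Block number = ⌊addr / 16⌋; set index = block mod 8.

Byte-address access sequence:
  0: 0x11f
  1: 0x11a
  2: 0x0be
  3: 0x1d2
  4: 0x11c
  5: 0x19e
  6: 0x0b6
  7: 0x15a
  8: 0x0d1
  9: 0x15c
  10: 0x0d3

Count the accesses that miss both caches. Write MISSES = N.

0: 0x11f (blk 17, set 1) → MISS  vc=[]
1: 0x11a (blk 17, set 1) → L1-HIT  vc=[]
2: 0xbe (blk 11, set 3) → MISS  vc=[]
3: 0x1d2 (blk 29, set 5) → MISS  vc=[]
4: 0x11c (blk 17, set 1) → L1-HIT  vc=[]
5: 0x19e (blk 25, set 1) → MISS  vc=[17]
6: 0xb6 (blk 11, set 3) → L1-HIT  vc=[17]
7: 0x15a (blk 21, set 5) → MISS  vc=[17, 29]
8: 0xd1 (blk 13, set 5) → MISS  vc=[17, 29, 21]
9: 0x15c (blk 21, set 5) → VC-HIT  vc=[17, 29, 13]
10: 0xd3 (blk 13, set 5) → VC-HIT  vc=[17, 29, 21]

MISSES = 6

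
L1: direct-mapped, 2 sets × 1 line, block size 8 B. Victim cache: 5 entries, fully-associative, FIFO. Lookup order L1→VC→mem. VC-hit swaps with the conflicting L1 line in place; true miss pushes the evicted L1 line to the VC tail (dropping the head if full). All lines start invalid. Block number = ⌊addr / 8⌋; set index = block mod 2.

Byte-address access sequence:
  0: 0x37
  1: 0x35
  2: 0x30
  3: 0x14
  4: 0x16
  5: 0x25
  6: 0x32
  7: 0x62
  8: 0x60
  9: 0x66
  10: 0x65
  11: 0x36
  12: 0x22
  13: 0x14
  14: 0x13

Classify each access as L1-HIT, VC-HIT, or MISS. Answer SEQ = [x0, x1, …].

0: 0x37 (blk 6, set 0) → MISS  vc=[]
1: 0x35 (blk 6, set 0) → L1-HIT  vc=[]
2: 0x30 (blk 6, set 0) → L1-HIT  vc=[]
3: 0x14 (blk 2, set 0) → MISS  vc=[6]
4: 0x16 (blk 2, set 0) → L1-HIT  vc=[6]
5: 0x25 (blk 4, set 0) → MISS  vc=[6, 2]
6: 0x32 (blk 6, set 0) → VC-HIT  vc=[4, 2]
7: 0x62 (blk 12, set 0) → MISS  vc=[4, 2, 6]
8: 0x60 (blk 12, set 0) → L1-HIT  vc=[4, 2, 6]
9: 0x66 (blk 12, set 0) → L1-HIT  vc=[4, 2, 6]
10: 0x65 (blk 12, set 0) → L1-HIT  vc=[4, 2, 6]
11: 0x36 (blk 6, set 0) → VC-HIT  vc=[4, 2, 12]
12: 0x22 (blk 4, set 0) → VC-HIT  vc=[6, 2, 12]
13: 0x14 (blk 2, set 0) → VC-HIT  vc=[6, 4, 12]
14: 0x13 (blk 2, set 0) → L1-HIT  vc=[6, 4, 12]

SEQ = [MISS, L1-HIT, L1-HIT, MISS, L1-HIT, MISS, VC-HIT, MISS, L1-HIT, L1-HIT, L1-HIT, VC-HIT, VC-HIT, VC-HIT, L1-HIT]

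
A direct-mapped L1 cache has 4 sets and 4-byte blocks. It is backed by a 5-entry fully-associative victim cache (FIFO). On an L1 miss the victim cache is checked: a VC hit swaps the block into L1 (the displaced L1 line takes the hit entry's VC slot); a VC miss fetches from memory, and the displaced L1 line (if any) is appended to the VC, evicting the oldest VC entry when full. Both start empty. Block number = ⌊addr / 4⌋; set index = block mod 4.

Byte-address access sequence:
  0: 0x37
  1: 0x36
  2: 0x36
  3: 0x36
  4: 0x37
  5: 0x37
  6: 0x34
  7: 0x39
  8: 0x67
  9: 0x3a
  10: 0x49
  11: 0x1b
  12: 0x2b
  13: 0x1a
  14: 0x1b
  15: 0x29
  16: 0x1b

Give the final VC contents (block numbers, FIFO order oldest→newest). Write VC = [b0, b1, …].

  [0] addr=0x37 blk=13 s=1: MISS | VC []
  [1] addr=0x36 blk=13 s=1: L1-HIT | VC []
  [2] addr=0x36 blk=13 s=1: L1-HIT | VC []
  [3] addr=0x36 blk=13 s=1: L1-HIT | VC []
  [4] addr=0x37 blk=13 s=1: L1-HIT | VC []
  [5] addr=0x37 blk=13 s=1: L1-HIT | VC []
  [6] addr=0x34 blk=13 s=1: L1-HIT | VC []
  [7] addr=0x39 blk=14 s=2: MISS | VC []
  [8] addr=0x67 blk=25 s=1: MISS | VC [13]
  [9] addr=0x3a blk=14 s=2: L1-HIT | VC [13]
  [10] addr=0x49 blk=18 s=2: MISS | VC [13, 14]
  [11] addr=0x1b blk=6 s=2: MISS | VC [13, 14, 18]
  [12] addr=0x2b blk=10 s=2: MISS | VC [13, 14, 18, 6]
  [13] addr=0x1a blk=6 s=2: VC-HIT | VC [13, 14, 18, 10]
  [14] addr=0x1b blk=6 s=2: L1-HIT | VC [13, 14, 18, 10]
  [15] addr=0x29 blk=10 s=2: VC-HIT | VC [13, 14, 18, 6]
  [16] addr=0x1b blk=6 s=2: VC-HIT | VC [13, 14, 18, 10]

VC = [13, 14, 18, 10]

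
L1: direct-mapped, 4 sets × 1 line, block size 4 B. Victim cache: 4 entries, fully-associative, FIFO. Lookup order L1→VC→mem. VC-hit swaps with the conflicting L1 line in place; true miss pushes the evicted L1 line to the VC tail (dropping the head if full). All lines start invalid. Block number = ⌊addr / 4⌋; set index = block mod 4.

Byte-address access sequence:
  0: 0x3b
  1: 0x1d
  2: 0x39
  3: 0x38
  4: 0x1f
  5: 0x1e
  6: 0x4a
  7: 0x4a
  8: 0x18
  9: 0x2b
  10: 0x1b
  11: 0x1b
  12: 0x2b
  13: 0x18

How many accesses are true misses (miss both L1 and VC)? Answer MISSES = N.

MISSES = 5

0: 0x3b (blk 14, set 2) → MISS  vc=[]
1: 0x1d (blk 7, set 3) → MISS  vc=[]
2: 0x39 (blk 14, set 2) → L1-HIT  vc=[]
3: 0x38 (blk 14, set 2) → L1-HIT  vc=[]
4: 0x1f (blk 7, set 3) → L1-HIT  vc=[]
5: 0x1e (blk 7, set 3) → L1-HIT  vc=[]
6: 0x4a (blk 18, set 2) → MISS  vc=[14]
7: 0x4a (blk 18, set 2) → L1-HIT  vc=[14]
8: 0x18 (blk 6, set 2) → MISS  vc=[14, 18]
9: 0x2b (blk 10, set 2) → MISS  vc=[14, 18, 6]
10: 0x1b (blk 6, set 2) → VC-HIT  vc=[14, 18, 10]
11: 0x1b (blk 6, set 2) → L1-HIT  vc=[14, 18, 10]
12: 0x2b (blk 10, set 2) → VC-HIT  vc=[14, 18, 6]
13: 0x18 (blk 6, set 2) → VC-HIT  vc=[14, 18, 10]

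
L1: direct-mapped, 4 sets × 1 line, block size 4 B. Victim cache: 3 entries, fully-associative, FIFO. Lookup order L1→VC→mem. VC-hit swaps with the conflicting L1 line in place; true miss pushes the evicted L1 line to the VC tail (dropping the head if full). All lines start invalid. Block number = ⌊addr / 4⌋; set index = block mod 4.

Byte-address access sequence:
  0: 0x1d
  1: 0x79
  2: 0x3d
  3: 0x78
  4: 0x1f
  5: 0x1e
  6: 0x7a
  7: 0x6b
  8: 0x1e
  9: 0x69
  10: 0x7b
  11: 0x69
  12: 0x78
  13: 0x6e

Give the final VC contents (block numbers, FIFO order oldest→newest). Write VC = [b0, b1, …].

#0 0x1d→b7/s3 MISS; vc=[]
#1 0x79→b30/s2 MISS; vc=[]
#2 0x3d→b15/s3 MISS; vc=[7]
#3 0x78→b30/s2 L1-HIT; vc=[7]
#4 0x1f→b7/s3 VC-HIT; vc=[15]
#5 0x1e→b7/s3 L1-HIT; vc=[15]
#6 0x7a→b30/s2 L1-HIT; vc=[15]
#7 0x6b→b26/s2 MISS; vc=[15,30]
#8 0x1e→b7/s3 L1-HIT; vc=[15,30]
#9 0x69→b26/s2 L1-HIT; vc=[15,30]
#10 0x7b→b30/s2 VC-HIT; vc=[15,26]
#11 0x69→b26/s2 VC-HIT; vc=[15,30]
#12 0x78→b30/s2 VC-HIT; vc=[15,26]
#13 0x6e→b27/s3 MISS; vc=[15,26,7]

VC = [15, 26, 7]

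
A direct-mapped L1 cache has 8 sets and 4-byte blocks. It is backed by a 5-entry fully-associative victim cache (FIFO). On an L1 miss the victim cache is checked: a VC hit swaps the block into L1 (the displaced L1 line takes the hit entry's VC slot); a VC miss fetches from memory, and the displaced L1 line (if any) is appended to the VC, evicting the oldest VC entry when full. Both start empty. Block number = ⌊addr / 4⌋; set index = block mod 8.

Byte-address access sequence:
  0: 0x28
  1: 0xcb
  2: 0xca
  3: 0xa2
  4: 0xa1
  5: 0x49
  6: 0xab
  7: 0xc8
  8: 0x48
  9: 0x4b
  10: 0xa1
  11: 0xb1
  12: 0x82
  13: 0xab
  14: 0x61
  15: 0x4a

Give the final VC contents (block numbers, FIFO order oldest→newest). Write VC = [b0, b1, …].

0: 0x28 (blk 10, set 2) → MISS  vc=[]
1: 0xcb (blk 50, set 2) → MISS  vc=[10]
2: 0xca (blk 50, set 2) → L1-HIT  vc=[10]
3: 0xa2 (blk 40, set 0) → MISS  vc=[10]
4: 0xa1 (blk 40, set 0) → L1-HIT  vc=[10]
5: 0x49 (blk 18, set 2) → MISS  vc=[10, 50]
6: 0xab (blk 42, set 2) → MISS  vc=[10, 50, 18]
7: 0xc8 (blk 50, set 2) → VC-HIT  vc=[10, 42, 18]
8: 0x48 (blk 18, set 2) → VC-HIT  vc=[10, 42, 50]
9: 0x4b (blk 18, set 2) → L1-HIT  vc=[10, 42, 50]
10: 0xa1 (blk 40, set 0) → L1-HIT  vc=[10, 42, 50]
11: 0xb1 (blk 44, set 4) → MISS  vc=[10, 42, 50]
12: 0x82 (blk 32, set 0) → MISS  vc=[10, 42, 50, 40]
13: 0xab (blk 42, set 2) → VC-HIT  vc=[10, 18, 50, 40]
14: 0x61 (blk 24, set 0) → MISS  vc=[10, 18, 50, 40, 32]
15: 0x4a (blk 18, set 2) → VC-HIT  vc=[10, 42, 50, 40, 32]

VC = [10, 42, 50, 40, 32]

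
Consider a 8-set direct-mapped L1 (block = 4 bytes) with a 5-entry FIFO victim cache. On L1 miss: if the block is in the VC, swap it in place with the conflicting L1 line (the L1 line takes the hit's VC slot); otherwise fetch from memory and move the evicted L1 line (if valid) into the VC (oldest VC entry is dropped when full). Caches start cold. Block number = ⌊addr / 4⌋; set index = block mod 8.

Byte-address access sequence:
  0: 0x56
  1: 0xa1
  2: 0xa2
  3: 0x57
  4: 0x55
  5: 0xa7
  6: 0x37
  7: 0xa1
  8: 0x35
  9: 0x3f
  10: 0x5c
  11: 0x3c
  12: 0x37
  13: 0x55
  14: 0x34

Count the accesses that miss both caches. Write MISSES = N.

  [0] addr=0x56 blk=21 s=5: MISS | VC []
  [1] addr=0xa1 blk=40 s=0: MISS | VC []
  [2] addr=0xa2 blk=40 s=0: L1-HIT | VC []
  [3] addr=0x57 blk=21 s=5: L1-HIT | VC []
  [4] addr=0x55 blk=21 s=5: L1-HIT | VC []
  [5] addr=0xa7 blk=41 s=1: MISS | VC []
  [6] addr=0x37 blk=13 s=5: MISS | VC [21]
  [7] addr=0xa1 blk=40 s=0: L1-HIT | VC [21]
  [8] addr=0x35 blk=13 s=5: L1-HIT | VC [21]
  [9] addr=0x3f blk=15 s=7: MISS | VC [21]
  [10] addr=0x5c blk=23 s=7: MISS | VC [21, 15]
  [11] addr=0x3c blk=15 s=7: VC-HIT | VC [21, 23]
  [12] addr=0x37 blk=13 s=5: L1-HIT | VC [21, 23]
  [13] addr=0x55 blk=21 s=5: VC-HIT | VC [13, 23]
  [14] addr=0x34 blk=13 s=5: VC-HIT | VC [21, 23]

MISSES = 6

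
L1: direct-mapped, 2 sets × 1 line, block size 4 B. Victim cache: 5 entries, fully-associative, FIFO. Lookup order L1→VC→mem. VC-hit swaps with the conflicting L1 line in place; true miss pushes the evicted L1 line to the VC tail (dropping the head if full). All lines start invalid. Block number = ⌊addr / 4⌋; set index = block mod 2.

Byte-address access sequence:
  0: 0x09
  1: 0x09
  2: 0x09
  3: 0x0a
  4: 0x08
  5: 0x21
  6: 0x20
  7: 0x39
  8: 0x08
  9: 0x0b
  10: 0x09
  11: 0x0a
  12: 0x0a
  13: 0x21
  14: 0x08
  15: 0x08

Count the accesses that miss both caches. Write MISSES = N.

MISSES = 3

  [0] addr=0x9 blk=2 s=0: MISS | VC []
  [1] addr=0x9 blk=2 s=0: L1-HIT | VC []
  [2] addr=0x9 blk=2 s=0: L1-HIT | VC []
  [3] addr=0xa blk=2 s=0: L1-HIT | VC []
  [4] addr=0x8 blk=2 s=0: L1-HIT | VC []
  [5] addr=0x21 blk=8 s=0: MISS | VC [2]
  [6] addr=0x20 blk=8 s=0: L1-HIT | VC [2]
  [7] addr=0x39 blk=14 s=0: MISS | VC [2, 8]
  [8] addr=0x8 blk=2 s=0: VC-HIT | VC [14, 8]
  [9] addr=0xb blk=2 s=0: L1-HIT | VC [14, 8]
  [10] addr=0x9 blk=2 s=0: L1-HIT | VC [14, 8]
  [11] addr=0xa blk=2 s=0: L1-HIT | VC [14, 8]
  [12] addr=0xa blk=2 s=0: L1-HIT | VC [14, 8]
  [13] addr=0x21 blk=8 s=0: VC-HIT | VC [14, 2]
  [14] addr=0x8 blk=2 s=0: VC-HIT | VC [14, 8]
  [15] addr=0x8 blk=2 s=0: L1-HIT | VC [14, 8]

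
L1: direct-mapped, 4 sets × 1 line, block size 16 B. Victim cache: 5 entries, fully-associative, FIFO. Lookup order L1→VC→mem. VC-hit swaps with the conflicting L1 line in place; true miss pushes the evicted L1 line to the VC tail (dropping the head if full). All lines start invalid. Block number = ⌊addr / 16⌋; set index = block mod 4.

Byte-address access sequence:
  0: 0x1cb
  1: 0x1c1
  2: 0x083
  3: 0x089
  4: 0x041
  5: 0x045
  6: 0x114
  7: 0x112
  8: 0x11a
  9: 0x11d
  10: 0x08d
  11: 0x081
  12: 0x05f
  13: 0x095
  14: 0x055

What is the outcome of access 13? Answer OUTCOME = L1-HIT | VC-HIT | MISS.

OUTCOME = MISS

0: 0x1cb (blk 28, set 0) → MISS  vc=[]
1: 0x1c1 (blk 28, set 0) → L1-HIT  vc=[]
2: 0x83 (blk 8, set 0) → MISS  vc=[28]
3: 0x89 (blk 8, set 0) → L1-HIT  vc=[28]
4: 0x41 (blk 4, set 0) → MISS  vc=[28, 8]
5: 0x45 (blk 4, set 0) → L1-HIT  vc=[28, 8]
6: 0x114 (blk 17, set 1) → MISS  vc=[28, 8]
7: 0x112 (blk 17, set 1) → L1-HIT  vc=[28, 8]
8: 0x11a (blk 17, set 1) → L1-HIT  vc=[28, 8]
9: 0x11d (blk 17, set 1) → L1-HIT  vc=[28, 8]
10: 0x8d (blk 8, set 0) → VC-HIT  vc=[28, 4]
11: 0x81 (blk 8, set 0) → L1-HIT  vc=[28, 4]
12: 0x5f (blk 5, set 1) → MISS  vc=[28, 4, 17]
13: 0x95 (blk 9, set 1) → MISS  vc=[28, 4, 17, 5]
14: 0x55 (blk 5, set 1) → VC-HIT  vc=[28, 4, 17, 9]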